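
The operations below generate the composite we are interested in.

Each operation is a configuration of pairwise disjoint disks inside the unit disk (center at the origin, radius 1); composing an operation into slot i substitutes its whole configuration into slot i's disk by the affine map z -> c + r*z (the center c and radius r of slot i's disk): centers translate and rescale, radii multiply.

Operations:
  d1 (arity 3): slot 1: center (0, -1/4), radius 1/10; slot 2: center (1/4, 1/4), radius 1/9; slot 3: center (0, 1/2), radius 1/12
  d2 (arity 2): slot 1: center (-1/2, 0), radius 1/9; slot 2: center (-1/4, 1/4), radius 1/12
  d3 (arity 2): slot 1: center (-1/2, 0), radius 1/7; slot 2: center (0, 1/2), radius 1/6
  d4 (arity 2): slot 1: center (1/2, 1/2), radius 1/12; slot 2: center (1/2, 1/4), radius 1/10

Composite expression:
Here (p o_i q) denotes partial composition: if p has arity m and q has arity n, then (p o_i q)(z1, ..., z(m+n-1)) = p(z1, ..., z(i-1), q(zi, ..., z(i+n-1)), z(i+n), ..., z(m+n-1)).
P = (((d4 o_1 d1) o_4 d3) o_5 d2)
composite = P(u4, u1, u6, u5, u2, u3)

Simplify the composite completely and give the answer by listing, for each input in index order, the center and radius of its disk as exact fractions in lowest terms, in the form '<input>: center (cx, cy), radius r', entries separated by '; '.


u1: center (25/48, 25/48), radius 1/108; u2: center (59/120, 3/10), radius 1/540; u3: center (119/240, 73/240), radius 1/720; u4: center (1/2, 23/48), radius 1/120; u5: center (9/20, 1/4), radius 1/70; u6: center (1/2, 13/24), radius 1/144


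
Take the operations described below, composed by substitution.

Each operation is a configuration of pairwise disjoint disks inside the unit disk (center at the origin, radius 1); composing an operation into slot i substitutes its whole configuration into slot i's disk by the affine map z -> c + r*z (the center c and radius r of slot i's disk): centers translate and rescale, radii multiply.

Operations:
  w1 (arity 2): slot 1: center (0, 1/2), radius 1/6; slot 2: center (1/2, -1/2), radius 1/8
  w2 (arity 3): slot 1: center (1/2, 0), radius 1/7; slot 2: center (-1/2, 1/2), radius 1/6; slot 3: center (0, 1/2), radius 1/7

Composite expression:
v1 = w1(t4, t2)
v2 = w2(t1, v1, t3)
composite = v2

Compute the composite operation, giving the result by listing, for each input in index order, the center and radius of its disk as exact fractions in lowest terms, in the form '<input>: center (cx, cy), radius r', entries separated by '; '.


t1: center (1/2, 0), radius 1/7; t2: center (-5/12, 5/12), radius 1/48; t3: center (0, 1/2), radius 1/7; t4: center (-1/2, 7/12), radius 1/36

Affine substitution under w2: radii multiply and t-centers shift.
input t1: applying the 1 nested substitution gives center (1/2, 0), radius 1/7
input t4: applying the 2 nested substitutions gives center (-1/2, 7/12), radius 1/36
input t2: applying the 2 nested substitutions gives center (-5/12, 5/12), radius 1/48
input t3: applying the 1 nested substitution gives center (0, 1/2), radius 1/7


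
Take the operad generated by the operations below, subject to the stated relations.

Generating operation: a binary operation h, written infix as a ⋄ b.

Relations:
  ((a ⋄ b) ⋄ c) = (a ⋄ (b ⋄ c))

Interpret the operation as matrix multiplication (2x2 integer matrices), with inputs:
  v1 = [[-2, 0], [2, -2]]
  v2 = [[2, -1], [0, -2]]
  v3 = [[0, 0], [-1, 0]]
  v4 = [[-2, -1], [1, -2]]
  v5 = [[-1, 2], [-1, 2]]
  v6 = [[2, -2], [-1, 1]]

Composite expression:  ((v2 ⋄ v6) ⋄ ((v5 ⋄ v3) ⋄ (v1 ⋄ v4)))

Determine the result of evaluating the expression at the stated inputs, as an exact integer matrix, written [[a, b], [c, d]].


[[0, 0], [0, 0]]


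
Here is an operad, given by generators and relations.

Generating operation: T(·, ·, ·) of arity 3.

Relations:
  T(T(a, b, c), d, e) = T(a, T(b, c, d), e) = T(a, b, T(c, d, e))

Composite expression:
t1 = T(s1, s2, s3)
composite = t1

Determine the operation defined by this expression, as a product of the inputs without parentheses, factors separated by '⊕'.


The T-tree's shape is irrelevant; the s-reading-order decides.
T(s1, s2, s3) collapses to s1 ⊕ s2 ⊕ s3

s1 ⊕ s2 ⊕ s3


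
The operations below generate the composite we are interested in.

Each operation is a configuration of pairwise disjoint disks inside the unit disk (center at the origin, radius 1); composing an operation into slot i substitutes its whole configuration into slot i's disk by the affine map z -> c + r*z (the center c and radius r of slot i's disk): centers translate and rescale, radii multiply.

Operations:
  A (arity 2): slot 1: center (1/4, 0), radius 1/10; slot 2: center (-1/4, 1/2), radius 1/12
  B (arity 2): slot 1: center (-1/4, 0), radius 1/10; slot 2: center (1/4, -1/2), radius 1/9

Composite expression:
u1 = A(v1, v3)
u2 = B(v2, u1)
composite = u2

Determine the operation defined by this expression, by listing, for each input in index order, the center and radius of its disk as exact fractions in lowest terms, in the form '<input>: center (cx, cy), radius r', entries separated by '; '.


v1: center (5/18, -1/2), radius 1/90; v2: center (-1/4, 0), radius 1/10; v3: center (2/9, -4/9), radius 1/108

Only the slot chain above each v matters under B; compose those maps.
input v2: applying the 1 nested substitution gives center (-1/4, 0), radius 1/10
input v1: applying the 2 nested substitutions gives center (5/18, -1/2), radius 1/90
input v3: applying the 2 nested substitutions gives center (2/9, -4/9), radius 1/108


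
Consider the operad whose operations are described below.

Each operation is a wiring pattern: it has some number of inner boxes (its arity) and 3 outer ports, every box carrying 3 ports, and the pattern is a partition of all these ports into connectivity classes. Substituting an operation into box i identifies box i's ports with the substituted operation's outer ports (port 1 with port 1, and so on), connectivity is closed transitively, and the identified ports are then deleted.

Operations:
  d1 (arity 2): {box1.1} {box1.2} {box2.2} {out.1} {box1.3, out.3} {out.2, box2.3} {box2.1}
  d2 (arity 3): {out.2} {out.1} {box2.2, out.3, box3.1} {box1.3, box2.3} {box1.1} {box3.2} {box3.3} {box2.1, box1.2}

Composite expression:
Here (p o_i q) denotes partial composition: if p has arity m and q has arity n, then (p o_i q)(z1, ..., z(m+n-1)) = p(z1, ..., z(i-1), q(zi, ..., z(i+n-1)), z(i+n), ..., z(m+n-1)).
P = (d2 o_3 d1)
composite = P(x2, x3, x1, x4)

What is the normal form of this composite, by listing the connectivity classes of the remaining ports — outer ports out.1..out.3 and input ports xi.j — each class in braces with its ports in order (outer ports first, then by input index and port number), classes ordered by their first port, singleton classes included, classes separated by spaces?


Connectivity passes through glued d2-boundaries; trace each wire chain.
through d1, on inputs (x1, x4): {out.1} {out.2, x4.3} {out.3, x1.3} {x1.1} {x1.2} {x4.1} {x4.2} (out.j = stage outer ports)
through d2, on inputs (x2, x3, x1, x4): {out.1} {out.2} {out.3, x3.2} {x1.1} {x1.2} {x1.3} {x2.1} {x2.2, x3.1} {x2.3, x3.3} {x4.1} {x4.2} {x4.3} (out.j = stage outer ports)

{out.1} {out.2} {out.3, x3.2} {x1.1} {x1.2} {x1.3} {x2.1} {x2.2, x3.1} {x2.3, x3.3} {x4.1} {x4.2} {x4.3}


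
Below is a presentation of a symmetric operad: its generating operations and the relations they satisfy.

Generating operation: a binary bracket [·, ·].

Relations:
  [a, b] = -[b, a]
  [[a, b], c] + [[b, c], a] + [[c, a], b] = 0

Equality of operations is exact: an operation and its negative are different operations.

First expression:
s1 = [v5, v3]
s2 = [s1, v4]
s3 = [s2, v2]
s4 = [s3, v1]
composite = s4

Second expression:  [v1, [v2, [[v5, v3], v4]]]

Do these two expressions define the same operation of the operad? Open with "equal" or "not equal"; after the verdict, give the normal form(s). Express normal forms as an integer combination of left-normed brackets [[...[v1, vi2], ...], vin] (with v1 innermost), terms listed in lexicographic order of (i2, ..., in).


The first expression, normalized: -[[[[v1, v2], v3], v5], v4] + [[[[v1, v2], v4], v3], v5] - [[[[v1, v2], v4], v5], v3] + [[[[v1, v2], v5], v3], v4] + [[[[v1, v3], v5], v4], v2] - [[[[v1, v4], v3], v5], v2] + [[[[v1, v4], v5], v3], v2] - [[[[v1, v5], v3], v4], v2]
The second expression, normalized: -[[[[v1, v2], v3], v5], v4] + [[[[v1, v2], v4], v3], v5] - [[[[v1, v2], v4], v5], v3] + [[[[v1, v2], v5], v3], v4] + [[[[v1, v3], v5], v4], v2] - [[[[v1, v4], v3], v5], v2] + [[[[v1, v4], v5], v3], v2] - [[[[v1, v5], v3], v4], v2]
One common form — equal.

equal: each reduces to -[[[[v1, v2], v3], v5], v4] + [[[[v1, v2], v4], v3], v5] - [[[[v1, v2], v4], v5], v3] + [[[[v1, v2], v5], v3], v4] + [[[[v1, v3], v5], v4], v2] - [[[[v1, v4], v3], v5], v2] + [[[[v1, v4], v5], v3], v2] - [[[[v1, v5], v3], v4], v2]


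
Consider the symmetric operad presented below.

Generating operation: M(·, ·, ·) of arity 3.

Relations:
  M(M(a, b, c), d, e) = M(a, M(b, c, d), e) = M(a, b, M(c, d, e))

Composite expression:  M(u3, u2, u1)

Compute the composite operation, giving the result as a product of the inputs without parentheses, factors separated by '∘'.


Key point: M is associative — brackets drop, the u-order remains.
M(u3, u2, u1) reduces to u3 ∘ u2 ∘ u1

u3 ∘ u2 ∘ u1


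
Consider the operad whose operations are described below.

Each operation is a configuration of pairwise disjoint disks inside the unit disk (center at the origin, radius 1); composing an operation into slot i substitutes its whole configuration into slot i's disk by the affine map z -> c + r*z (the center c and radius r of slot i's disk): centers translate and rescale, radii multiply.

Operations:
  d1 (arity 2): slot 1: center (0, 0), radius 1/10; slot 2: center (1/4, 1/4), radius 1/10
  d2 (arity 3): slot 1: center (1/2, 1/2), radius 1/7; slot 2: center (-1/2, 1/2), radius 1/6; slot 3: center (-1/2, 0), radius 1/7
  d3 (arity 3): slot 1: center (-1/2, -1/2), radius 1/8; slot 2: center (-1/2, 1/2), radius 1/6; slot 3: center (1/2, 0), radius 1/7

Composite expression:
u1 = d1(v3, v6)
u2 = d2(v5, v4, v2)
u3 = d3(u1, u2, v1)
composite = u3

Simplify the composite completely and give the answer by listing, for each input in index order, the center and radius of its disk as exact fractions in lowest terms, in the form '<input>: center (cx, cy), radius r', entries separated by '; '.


v1: center (1/2, 0), radius 1/7; v2: center (-7/12, 1/2), radius 1/42; v3: center (-1/2, -1/2), radius 1/80; v4: center (-7/12, 7/12), radius 1/36; v5: center (-5/12, 7/12), radius 1/42; v6: center (-15/32, -15/32), radius 1/80

Each v-disk chains the slot maps above it in d3; radii multiply.
input v3: composing its 2 substitution steps yields center (-1/2, -1/2), radius 1/80
input v6: composing its 2 substitution steps yields center (-15/32, -15/32), radius 1/80
input v5: composing its 2 substitution steps yields center (-5/12, 7/12), radius 1/42
input v4: composing its 2 substitution steps yields center (-7/12, 7/12), radius 1/36
input v2: composing its 2 substitution steps yields center (-7/12, 1/2), radius 1/42
input v1: composing its 1 substitution step yields center (1/2, 0), radius 1/7


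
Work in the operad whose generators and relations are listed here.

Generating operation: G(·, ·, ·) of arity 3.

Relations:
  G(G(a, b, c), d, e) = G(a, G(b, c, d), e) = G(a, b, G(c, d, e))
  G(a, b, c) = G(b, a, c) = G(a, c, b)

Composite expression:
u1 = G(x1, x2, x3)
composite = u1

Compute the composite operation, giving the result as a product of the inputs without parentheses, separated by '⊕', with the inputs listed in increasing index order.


x1 ⊕ x2 ⊕ x3

Key point: G commutes, so take the x-inputs in any fixed order.
G(x1, x2, x3) collapses to x1 ⊕ x2 ⊕ x3
commutativity sorts the factors: x1 ⊕ x2 ⊕ x3


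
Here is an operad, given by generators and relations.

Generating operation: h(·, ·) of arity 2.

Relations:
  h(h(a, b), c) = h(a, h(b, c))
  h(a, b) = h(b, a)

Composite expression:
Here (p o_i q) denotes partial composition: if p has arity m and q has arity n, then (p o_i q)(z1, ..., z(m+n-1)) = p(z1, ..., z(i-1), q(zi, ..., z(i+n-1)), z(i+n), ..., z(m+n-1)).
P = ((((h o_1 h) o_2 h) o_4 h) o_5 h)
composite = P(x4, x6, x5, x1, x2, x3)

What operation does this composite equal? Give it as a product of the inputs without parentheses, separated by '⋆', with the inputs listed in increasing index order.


Any arrangement under h is one operation, so sort the x-inputs.
h(x6, x5) reduces to x6 ⋆ x5
h(x4, h(x6, x5)) reduces to x4 ⋆ x6 ⋆ x5
h(x2, x3) reduces to x2 ⋆ x3
h(x1, h(x2, x3)) reduces to x1 ⋆ x2 ⋆ x3
h(h(x4, h(x6, x5)), h(x1, h(x2, x3))) reduces to x4 ⋆ x6 ⋆ x5 ⋆ x1 ⋆ x2 ⋆ x3
commutativity sorts the factors: x1 ⋆ x2 ⋆ x3 ⋆ x4 ⋆ x5 ⋆ x6

x1 ⋆ x2 ⋆ x3 ⋆ x4 ⋆ x5 ⋆ x6


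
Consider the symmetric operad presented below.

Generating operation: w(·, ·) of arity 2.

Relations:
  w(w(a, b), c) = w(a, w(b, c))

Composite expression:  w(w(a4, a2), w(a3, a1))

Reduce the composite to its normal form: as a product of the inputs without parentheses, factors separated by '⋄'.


Key point: w is associative — brackets drop, the a-order remains.
w(a4, a2) reduces to a4 ⋄ a2
w(a3, a1) reduces to a3 ⋄ a1
w(w(a4, a2), w(a3, a1)) reduces to a4 ⋄ a2 ⋄ a3 ⋄ a1

a4 ⋄ a2 ⋄ a3 ⋄ a1


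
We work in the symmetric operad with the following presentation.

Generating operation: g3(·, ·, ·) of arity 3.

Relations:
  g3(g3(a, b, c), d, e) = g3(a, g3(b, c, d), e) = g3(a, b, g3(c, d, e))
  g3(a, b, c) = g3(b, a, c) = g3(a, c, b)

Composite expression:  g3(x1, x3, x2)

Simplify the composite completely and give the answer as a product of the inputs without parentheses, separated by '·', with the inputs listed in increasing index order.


x1 · x2 · x3

Reordering under g3 is free, so list the x-inputs canonically.
g3(x1, x3, x2) flattens to x1 · x3 · x2
putting the inputs in ascending order: x1 · x2 · x3


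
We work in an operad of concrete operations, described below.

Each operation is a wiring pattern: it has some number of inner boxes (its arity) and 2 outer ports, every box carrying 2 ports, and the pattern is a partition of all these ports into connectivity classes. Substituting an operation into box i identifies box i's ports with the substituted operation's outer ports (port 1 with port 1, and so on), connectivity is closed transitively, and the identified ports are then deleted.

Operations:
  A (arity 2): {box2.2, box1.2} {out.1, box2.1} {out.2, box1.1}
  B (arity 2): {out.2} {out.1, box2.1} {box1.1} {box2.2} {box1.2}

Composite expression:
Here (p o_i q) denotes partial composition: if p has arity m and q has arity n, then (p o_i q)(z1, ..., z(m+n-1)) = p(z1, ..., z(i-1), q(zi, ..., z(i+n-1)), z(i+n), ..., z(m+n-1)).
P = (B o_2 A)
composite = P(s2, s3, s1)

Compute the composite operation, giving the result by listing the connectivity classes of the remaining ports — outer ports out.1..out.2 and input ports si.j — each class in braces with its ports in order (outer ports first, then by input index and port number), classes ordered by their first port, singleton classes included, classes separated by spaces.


{out.1, s1.1} {out.2} {s1.2, s3.2} {s2.1} {s2.2} {s3.1}

Two ports join when wires chain via B-identified ports.
after A, the pattern on (s3, s1) reads {out.1, s1.1} {out.2, s3.1} {s1.2, s3.2} (out.j = its outer ports)
after B, the pattern on (s2, s3, s1) reads {out.1, s1.1} {out.2} {s1.2, s3.2} {s2.1} {s2.2} {s3.1} (out.j = its outer ports)


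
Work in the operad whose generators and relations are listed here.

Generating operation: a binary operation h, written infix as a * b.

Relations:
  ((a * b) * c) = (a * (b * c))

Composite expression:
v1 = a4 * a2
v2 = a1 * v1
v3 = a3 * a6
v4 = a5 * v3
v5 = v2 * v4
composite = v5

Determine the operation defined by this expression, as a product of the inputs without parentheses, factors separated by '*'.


a1 * a4 * a2 * a5 * a3 * a6


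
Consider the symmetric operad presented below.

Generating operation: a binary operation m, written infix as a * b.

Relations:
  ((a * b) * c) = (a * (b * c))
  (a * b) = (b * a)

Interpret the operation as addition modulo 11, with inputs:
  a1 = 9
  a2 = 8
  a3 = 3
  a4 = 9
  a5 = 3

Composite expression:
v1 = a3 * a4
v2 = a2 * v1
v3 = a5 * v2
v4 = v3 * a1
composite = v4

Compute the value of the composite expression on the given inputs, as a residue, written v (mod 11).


10 (mod 11)

(a3 * a4) = 1
(a2 * (a3 * a4)) = 9
(a5 * (a2 * (a3 * a4))) = 1
((a5 * (a2 * (a3 * a4))) * a1) = 10


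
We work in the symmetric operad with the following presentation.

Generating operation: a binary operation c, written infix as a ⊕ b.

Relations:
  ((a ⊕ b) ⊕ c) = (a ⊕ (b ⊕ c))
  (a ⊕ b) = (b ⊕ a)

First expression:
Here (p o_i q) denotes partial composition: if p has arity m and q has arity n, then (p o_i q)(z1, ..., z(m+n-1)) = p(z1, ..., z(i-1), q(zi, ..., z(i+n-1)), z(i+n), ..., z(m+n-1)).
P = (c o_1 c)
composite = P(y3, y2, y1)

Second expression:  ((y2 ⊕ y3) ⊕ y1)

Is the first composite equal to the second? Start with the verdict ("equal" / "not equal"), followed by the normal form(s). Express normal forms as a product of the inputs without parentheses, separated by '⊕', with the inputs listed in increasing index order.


equal; the common form is y1 ⊕ y2 ⊕ y3

Reducing the first expression gives y1 ⊕ y2 ⊕ y3
Reducing the second expression gives y1 ⊕ y2 ⊕ y3
Both agree, so they are equal.


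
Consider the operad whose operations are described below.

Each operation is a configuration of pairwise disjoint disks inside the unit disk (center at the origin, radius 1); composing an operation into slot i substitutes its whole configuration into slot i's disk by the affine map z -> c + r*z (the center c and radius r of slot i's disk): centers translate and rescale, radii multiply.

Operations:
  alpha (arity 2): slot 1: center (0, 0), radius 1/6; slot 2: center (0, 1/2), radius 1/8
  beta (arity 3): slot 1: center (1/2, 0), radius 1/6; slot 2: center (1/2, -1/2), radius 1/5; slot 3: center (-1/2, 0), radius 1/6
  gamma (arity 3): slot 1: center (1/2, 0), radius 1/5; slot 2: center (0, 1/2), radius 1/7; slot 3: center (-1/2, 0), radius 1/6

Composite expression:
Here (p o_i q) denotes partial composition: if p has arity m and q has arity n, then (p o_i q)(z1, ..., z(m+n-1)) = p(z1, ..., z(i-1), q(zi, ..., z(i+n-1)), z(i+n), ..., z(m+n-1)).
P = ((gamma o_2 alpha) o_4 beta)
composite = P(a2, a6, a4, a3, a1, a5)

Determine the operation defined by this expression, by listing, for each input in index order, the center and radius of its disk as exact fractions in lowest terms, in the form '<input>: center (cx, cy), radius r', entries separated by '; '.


a1: center (-5/12, -1/12), radius 1/30; a2: center (1/2, 0), radius 1/5; a3: center (-5/12, 0), radius 1/36; a4: center (0, 4/7), radius 1/56; a5: center (-7/12, 0), radius 1/36; a6: center (0, 1/2), radius 1/42

Below gamma, radii multiply path by path; the a-disk centers shift.
a2: after 1 affine step, its disk has center (1/2, 0), radius 1/5
a6: after 2 affine steps, its disk has center (0, 1/2), radius 1/42
a4: after 2 affine steps, its disk has center (0, 4/7), radius 1/56
a3: after 2 affine steps, its disk has center (-5/12, 0), radius 1/36
a1: after 2 affine steps, its disk has center (-5/12, -1/12), radius 1/30
a5: after 2 affine steps, its disk has center (-7/12, 0), radius 1/36


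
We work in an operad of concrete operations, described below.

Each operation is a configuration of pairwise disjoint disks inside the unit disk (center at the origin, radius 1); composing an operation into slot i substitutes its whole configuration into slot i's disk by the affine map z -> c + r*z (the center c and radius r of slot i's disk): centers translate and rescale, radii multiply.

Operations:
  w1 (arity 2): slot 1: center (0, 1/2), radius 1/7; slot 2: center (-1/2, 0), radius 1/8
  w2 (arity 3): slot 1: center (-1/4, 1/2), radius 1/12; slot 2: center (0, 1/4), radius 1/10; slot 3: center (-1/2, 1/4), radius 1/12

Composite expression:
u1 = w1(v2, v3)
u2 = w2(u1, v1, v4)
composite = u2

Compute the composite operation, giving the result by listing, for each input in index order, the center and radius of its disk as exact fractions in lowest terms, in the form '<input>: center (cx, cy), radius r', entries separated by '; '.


v1: center (0, 1/4), radius 1/10; v2: center (-1/4, 13/24), radius 1/84; v3: center (-7/24, 1/2), radius 1/96; v4: center (-1/2, 1/4), radius 1/12

Below w2, radii multiply path by path; the v-disk centers shift.
tracing v2 down its 2-map path: center (-1/4, 13/24), radius 1/84
tracing v3 down its 2-map path: center (-7/24, 1/2), radius 1/96
tracing v1 down its 1-map path: center (0, 1/4), radius 1/10
tracing v4 down its 1-map path: center (-1/2, 1/4), radius 1/12


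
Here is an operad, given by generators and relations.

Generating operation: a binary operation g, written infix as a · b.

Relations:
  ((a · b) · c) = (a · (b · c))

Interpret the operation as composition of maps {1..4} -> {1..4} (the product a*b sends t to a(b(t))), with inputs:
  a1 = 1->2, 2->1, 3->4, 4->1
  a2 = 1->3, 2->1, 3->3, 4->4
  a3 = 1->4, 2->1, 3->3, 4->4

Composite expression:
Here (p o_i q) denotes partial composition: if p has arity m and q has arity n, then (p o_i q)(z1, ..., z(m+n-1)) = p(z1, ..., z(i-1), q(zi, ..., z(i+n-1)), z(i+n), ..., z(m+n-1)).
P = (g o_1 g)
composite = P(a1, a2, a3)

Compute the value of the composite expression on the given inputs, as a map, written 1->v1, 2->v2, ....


(a1 · a2) = 1->4, 2->2, 3->4, 4->1
((a1 · a2) · a3) = 1->1, 2->4, 3->4, 4->1

1->1, 2->4, 3->4, 4->1


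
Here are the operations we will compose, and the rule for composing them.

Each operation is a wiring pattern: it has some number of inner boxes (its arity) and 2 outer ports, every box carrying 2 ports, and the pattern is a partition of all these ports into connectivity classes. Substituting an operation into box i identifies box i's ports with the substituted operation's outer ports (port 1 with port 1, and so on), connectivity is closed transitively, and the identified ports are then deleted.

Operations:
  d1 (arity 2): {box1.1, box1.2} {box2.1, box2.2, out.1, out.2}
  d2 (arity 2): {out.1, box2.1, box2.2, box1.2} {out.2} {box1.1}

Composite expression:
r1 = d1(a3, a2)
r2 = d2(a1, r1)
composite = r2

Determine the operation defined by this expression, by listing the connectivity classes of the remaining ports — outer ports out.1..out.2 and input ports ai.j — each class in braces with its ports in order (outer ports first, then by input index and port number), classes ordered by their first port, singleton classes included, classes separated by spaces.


Substituting into d2 glues patterns; closure does the rest.
the subtree at d1 composes to {out.1, out.2, a2.1, a2.2} {a3.1, a3.2} on (a3, a2); out.j = own outer ports
the subtree at d2 composes to {out.1, a1.2, a2.1, a2.2} {out.2} {a1.1} {a3.1, a3.2} on (a1, a3, a2); out.j = own outer ports

{out.1, a1.2, a2.1, a2.2} {out.2} {a1.1} {a3.1, a3.2}


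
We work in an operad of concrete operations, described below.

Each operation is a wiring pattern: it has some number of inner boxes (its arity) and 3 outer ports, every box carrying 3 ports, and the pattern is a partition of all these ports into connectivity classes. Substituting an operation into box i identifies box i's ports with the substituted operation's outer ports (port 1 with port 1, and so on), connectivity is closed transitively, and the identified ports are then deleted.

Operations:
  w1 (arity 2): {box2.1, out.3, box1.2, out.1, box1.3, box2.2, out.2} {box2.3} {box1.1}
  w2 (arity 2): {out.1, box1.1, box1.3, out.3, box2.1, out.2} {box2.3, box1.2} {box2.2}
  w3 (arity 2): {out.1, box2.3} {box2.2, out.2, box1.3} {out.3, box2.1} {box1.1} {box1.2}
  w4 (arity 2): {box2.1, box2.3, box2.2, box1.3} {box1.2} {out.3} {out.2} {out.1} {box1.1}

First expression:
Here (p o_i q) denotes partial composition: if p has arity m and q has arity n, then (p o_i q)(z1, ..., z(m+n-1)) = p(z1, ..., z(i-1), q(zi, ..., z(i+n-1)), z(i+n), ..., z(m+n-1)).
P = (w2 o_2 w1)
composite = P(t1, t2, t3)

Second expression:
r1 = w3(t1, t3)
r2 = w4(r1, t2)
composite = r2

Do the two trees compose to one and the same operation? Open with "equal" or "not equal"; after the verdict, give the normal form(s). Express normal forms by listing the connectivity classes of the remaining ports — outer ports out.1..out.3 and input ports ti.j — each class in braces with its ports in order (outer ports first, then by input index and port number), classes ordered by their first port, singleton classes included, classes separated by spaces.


not equal; the first gives {out.1, out.2, out.3, t1.1, t1.2, t1.3, t2.2, t2.3, t3.1, t3.2} {t2.1} {t3.3} and the second {out.1} {out.2} {out.3} {t1.1} {t1.2} {t1.3, t3.2} {t2.1, t2.2, t2.3, t3.1} {t3.3}

The first composite normalizes to {out.1, out.2, out.3, t1.1, t1.2, t1.3, t2.2, t2.3, t3.1, t3.2} {t2.1} {t3.3}
The second composite normalizes to {out.1} {out.2} {out.3} {t1.1} {t1.2} {t1.3, t3.2} {t2.1, t2.2, t2.3, t3.1} {t3.3}
No match — not equal.


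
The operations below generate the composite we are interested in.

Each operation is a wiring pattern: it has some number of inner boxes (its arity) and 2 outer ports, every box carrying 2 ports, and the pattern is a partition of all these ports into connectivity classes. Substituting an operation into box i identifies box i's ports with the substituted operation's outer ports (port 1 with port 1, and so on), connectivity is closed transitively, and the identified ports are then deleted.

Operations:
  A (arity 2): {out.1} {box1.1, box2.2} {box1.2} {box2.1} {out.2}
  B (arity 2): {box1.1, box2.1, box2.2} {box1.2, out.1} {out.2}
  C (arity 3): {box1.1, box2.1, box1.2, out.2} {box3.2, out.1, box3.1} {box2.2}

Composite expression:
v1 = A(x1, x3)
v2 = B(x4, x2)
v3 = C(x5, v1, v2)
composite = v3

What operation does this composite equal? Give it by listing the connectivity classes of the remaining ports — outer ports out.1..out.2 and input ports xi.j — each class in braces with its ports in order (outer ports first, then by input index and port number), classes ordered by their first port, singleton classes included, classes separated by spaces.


{out.1, x4.2} {out.2, x5.1, x5.2} {x1.1, x3.2} {x1.2} {x2.1, x2.2, x4.1} {x3.1}


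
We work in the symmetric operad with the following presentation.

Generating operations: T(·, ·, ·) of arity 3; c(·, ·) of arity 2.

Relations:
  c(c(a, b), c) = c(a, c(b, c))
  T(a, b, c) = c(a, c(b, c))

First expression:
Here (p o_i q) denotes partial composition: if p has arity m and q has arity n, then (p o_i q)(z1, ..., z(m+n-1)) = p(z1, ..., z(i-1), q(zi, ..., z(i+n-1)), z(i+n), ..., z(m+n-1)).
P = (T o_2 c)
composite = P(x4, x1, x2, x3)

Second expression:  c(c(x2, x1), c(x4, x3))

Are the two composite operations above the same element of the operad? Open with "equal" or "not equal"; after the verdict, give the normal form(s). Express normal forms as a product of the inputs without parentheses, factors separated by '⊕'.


not equal — first x4 ⊕ x1 ⊕ x2 ⊕ x3, second x2 ⊕ x1 ⊕ x4 ⊕ x3

The first expression, normalized: x4 ⊕ x1 ⊕ x2 ⊕ x3
The second expression, normalized: x2 ⊕ x1 ⊕ x4 ⊕ x3
They disagree, so not equal.


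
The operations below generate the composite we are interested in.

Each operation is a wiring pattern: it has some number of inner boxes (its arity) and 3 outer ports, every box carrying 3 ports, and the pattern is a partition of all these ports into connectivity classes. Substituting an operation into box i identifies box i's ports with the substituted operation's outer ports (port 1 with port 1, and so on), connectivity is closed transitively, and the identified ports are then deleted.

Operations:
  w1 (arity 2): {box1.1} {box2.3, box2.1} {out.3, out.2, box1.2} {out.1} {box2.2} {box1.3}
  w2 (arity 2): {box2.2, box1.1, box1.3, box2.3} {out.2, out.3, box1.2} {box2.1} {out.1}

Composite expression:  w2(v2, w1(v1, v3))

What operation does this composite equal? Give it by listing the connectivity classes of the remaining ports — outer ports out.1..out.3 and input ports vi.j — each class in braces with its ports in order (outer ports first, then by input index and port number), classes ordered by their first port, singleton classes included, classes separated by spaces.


{out.1} {out.2, out.3, v2.2} {v1.1} {v1.2, v2.1, v2.3} {v1.3} {v3.1, v3.3} {v3.2}

Treat the ports identified at w2 as solder joints: merge, then drop.
through w1, on inputs (v1, v3): {out.1} {out.2, out.3, v1.2} {v1.1} {v1.3} {v3.1, v3.3} {v3.2} (out.j = stage outer ports)
through w2, on inputs (v2, v1, v3): {out.1} {out.2, out.3, v2.2} {v1.1} {v1.2, v2.1, v2.3} {v1.3} {v3.1, v3.3} {v3.2} (out.j = stage outer ports)


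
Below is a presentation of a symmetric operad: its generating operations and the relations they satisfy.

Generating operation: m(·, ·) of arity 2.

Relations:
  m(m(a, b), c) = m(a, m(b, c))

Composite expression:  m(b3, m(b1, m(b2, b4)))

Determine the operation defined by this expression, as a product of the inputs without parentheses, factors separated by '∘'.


b3 ∘ b1 ∘ b2 ∘ b4

All parenthesizations of m agree; list the b-inputs left to right.
m(b2, b4) spells out as b2 ∘ b4
m(b1, m(b2, b4)) spells out as b1 ∘ b2 ∘ b4
m(b3, m(b1, m(b2, b4))) spells out as b3 ∘ b1 ∘ b2 ∘ b4


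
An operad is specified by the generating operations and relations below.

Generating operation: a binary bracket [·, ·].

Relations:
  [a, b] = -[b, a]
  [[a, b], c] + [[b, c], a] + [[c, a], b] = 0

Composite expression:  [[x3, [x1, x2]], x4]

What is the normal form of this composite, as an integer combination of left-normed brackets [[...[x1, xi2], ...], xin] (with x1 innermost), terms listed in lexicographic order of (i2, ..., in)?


Left-normed coefficients sit on the x1-initial expansion words.
Composite bracket: [[x3, [x1, x2]], x4]
Expanding via [a, b] = ab - ba: 8 signed words (2^3 = 8).
Words beginning with x1 determine it all:
  x1x2x3x4 appears with sign -1, giving the term -[[[x1, x2], x3], x4]

-[[[x1, x2], x3], x4]


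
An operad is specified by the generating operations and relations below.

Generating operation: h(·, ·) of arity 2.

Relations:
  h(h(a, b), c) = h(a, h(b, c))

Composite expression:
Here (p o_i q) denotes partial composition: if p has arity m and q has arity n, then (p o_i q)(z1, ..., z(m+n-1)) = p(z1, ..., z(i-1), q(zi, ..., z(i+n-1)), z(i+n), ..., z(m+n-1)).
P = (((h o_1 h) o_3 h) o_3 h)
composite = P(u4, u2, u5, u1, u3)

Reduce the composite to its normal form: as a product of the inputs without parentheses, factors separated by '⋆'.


u4 ⋆ u2 ⋆ u5 ⋆ u1 ⋆ u3

The h-tree's shape is irrelevant; the u-reading-order decides.
h(u4, u2) collapses to u4 ⋆ u2
h(u5, u1) collapses to u5 ⋆ u1
h(h(u5, u1), u3) collapses to u5 ⋆ u1 ⋆ u3
h(h(u4, u2), h(h(u5, u1), u3)) collapses to u4 ⋆ u2 ⋆ u5 ⋆ u1 ⋆ u3


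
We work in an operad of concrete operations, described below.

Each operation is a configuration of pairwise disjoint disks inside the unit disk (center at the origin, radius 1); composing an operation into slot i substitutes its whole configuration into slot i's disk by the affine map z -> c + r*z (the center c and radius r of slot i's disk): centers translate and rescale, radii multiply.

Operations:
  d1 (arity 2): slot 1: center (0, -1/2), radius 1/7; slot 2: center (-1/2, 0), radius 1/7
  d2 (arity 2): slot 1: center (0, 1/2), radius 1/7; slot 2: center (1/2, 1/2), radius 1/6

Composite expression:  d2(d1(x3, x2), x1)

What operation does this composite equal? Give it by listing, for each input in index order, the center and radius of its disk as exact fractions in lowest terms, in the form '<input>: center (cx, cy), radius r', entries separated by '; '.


Affine substitution under d2: radii multiply and x-centers shift.
x3 passes through 2 substitutions, ending at center (0, 3/7), radius 1/49
x2 passes through 2 substitutions, ending at center (-1/14, 1/2), radius 1/49
x1 passes through 1 substitution, ending at center (1/2, 1/2), radius 1/6

x1: center (1/2, 1/2), radius 1/6; x2: center (-1/14, 1/2), radius 1/49; x3: center (0, 3/7), radius 1/49


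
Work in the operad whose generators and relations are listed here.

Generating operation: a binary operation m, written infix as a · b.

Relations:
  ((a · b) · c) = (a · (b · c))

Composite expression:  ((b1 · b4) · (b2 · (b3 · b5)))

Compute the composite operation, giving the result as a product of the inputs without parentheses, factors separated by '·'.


b1 · b4 · b2 · b3 · b5

Key point: m is associative — brackets drop, the b-order remains.
(b1 · b4) reduces to b1 · b4
(b3 · b5) reduces to b3 · b5
(b2 · (b3 · b5)) reduces to b2 · b3 · b5
((b1 · b4) · (b2 · (b3 · b5))) reduces to b1 · b4 · b2 · b3 · b5


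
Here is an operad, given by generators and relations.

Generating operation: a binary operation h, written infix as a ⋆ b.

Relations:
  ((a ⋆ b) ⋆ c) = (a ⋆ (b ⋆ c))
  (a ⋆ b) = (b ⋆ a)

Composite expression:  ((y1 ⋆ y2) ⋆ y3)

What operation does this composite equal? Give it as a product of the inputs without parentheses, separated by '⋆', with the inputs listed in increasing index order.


y1 ⋆ y2 ⋆ y3


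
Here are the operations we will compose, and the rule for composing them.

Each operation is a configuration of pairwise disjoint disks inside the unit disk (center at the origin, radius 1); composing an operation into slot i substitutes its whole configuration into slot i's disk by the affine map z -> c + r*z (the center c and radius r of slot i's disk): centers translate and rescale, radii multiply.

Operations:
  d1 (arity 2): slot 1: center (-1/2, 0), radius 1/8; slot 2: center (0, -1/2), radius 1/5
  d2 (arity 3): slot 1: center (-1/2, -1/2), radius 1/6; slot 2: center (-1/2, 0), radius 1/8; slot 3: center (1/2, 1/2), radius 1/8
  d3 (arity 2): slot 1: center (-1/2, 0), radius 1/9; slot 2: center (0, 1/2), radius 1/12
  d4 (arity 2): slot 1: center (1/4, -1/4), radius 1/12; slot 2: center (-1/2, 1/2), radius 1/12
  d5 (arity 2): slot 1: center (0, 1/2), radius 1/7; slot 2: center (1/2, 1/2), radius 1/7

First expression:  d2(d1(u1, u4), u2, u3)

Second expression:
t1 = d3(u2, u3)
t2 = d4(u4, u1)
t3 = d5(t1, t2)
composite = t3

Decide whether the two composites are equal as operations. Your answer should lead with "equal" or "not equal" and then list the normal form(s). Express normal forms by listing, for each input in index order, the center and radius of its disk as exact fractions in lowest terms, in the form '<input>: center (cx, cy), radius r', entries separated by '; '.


The first expression reduces to u1: center (-7/12, -1/2), radius 1/48; u2: center (-1/2, 0), radius 1/8; u3: center (1/2, 1/2), radius 1/8; u4: center (-1/2, -7/12), radius 1/30
The second expression reduces to u1: center (3/7, 4/7), radius 1/84; u2: center (-1/14, 1/2), radius 1/63; u3: center (0, 4/7), radius 1/84; u4: center (15/28, 13/28), radius 1/84
No match — not equal.

not equal: they reduce to u1: center (-7/12, -1/2), radius 1/48; u2: center (-1/2, 0), radius 1/8; u3: center (1/2, 1/2), radius 1/8; u4: center (-1/2, -7/12), radius 1/30 and u1: center (3/7, 4/7), radius 1/84; u2: center (-1/14, 1/2), radius 1/63; u3: center (0, 4/7), radius 1/84; u4: center (15/28, 13/28), radius 1/84


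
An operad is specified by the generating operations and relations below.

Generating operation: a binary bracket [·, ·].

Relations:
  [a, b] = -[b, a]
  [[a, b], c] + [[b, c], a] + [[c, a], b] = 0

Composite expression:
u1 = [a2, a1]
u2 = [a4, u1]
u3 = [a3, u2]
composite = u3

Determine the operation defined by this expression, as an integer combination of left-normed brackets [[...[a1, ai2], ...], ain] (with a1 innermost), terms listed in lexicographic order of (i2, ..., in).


-[[[a1, a2], a4], a3]

In the tensor algebra, words opening a1 carry the a1-anchored form.
Composite bracket: [a3, [a4, [a2, a1]]]
Expanding via [a, b] = ab - ba: 8 signed words (2^3 = 8).
Collect the words opening with a1:
  from a1a2a4a3, sign -1: term -[[[a1, a2], a4], a3]


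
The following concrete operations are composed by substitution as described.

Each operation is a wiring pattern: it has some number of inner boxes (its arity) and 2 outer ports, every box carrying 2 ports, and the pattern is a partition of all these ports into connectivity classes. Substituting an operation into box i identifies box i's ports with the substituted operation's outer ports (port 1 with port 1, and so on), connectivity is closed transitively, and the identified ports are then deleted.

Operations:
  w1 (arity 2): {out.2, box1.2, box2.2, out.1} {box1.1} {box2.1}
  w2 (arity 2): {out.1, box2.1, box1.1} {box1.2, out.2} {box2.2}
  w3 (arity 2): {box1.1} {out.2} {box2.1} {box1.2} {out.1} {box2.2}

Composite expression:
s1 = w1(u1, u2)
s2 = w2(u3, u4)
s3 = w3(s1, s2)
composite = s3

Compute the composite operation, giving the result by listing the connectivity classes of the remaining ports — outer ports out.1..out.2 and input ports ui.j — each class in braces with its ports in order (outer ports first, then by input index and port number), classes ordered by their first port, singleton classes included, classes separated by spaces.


{out.1} {out.2} {u1.1} {u1.2, u2.2} {u2.1} {u3.1, u4.1} {u3.2} {u4.2}

Two ports join when wires chain via w3-identified ports.
composing w1 on (u1, u2), with out.j its own outer ports: {out.1, out.2, u1.2, u2.2} {u1.1} {u2.1}
composing w2 on (u3, u4), with out.j its own outer ports: {out.1, u3.1, u4.1} {out.2, u3.2} {u4.2}
composing w3 on (u1, u2, u3, u4), with out.j its own outer ports: {out.1} {out.2} {u1.1} {u1.2, u2.2} {u2.1} {u3.1, u4.1} {u3.2} {u4.2}


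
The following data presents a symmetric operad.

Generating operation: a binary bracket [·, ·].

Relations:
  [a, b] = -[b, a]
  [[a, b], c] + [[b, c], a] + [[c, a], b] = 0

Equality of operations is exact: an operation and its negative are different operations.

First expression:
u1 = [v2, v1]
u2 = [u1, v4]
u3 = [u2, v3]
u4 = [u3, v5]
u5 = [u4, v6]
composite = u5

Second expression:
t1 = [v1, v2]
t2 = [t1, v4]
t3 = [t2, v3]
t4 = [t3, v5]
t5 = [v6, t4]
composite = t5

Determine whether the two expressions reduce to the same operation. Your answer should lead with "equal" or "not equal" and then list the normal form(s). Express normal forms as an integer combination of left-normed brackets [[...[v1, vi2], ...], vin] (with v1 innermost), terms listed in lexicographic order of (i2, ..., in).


equal; the common form is -[[[[[v1, v2], v4], v3], v5], v6]

Normal form of the first expression: -[[[[[v1, v2], v4], v3], v5], v6]
Normal form of the second expression: -[[[[[v1, v2], v4], v3], v5], v6]
Identical normal forms: equal.


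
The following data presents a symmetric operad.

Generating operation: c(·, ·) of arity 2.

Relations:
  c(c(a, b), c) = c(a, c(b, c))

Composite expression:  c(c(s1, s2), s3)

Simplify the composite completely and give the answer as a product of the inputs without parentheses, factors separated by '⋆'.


s1 ⋆ s2 ⋆ s3

Associativity of c dissolves the nesting; only the s-input order survives.
c(s1, s2) linearizes to s1 ⋆ s2
c(c(s1, s2), s3) linearizes to s1 ⋆ s2 ⋆ s3


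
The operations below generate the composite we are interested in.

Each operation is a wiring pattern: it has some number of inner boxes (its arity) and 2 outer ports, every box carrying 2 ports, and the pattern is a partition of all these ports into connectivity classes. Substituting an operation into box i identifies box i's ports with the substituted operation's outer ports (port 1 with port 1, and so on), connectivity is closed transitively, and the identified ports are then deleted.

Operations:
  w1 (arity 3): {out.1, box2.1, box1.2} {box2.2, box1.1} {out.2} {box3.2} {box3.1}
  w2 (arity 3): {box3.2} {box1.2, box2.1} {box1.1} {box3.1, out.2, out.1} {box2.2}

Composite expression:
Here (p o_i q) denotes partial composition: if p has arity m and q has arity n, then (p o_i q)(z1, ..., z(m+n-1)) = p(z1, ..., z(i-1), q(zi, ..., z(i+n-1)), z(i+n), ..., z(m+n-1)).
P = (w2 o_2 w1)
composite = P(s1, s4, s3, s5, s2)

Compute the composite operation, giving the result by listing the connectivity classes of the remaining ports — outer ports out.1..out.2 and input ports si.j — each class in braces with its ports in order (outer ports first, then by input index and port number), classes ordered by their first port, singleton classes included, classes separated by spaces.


{out.1, out.2, s2.1} {s1.1} {s1.2, s3.1, s4.2} {s2.2} {s3.2, s4.1} {s5.1} {s5.2}

Two ports join when wires chain via w2-identified ports.
the subtree at w1 composes to {out.1, s3.1, s4.2} {out.2} {s3.2, s4.1} {s5.1} {s5.2} on (s4, s3, s5); out.j = own outer ports
the subtree at w2 composes to {out.1, out.2, s2.1} {s1.1} {s1.2, s3.1, s4.2} {s2.2} {s3.2, s4.1} {s5.1} {s5.2} on (s1, s4, s3, s5, s2); out.j = own outer ports
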